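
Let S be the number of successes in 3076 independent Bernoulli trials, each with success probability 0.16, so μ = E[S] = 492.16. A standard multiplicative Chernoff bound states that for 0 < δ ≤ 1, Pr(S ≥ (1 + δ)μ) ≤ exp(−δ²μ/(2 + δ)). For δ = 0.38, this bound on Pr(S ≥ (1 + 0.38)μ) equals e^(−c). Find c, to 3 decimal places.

c = δ²μ/(2 + δ) = 0.38²·492.16/(2 + 0.38) = 29.8605.

29.860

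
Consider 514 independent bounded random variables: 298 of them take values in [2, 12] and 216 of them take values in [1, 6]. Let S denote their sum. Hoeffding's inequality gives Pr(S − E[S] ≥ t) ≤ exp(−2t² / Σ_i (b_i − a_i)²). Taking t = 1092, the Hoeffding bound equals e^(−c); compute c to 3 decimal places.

67.754

Σ(b_i − a_i)² = 298·10² + 216·5² = 35200.
c = 2t² / 35200 = 2·1092² / 35200 = 67.7536.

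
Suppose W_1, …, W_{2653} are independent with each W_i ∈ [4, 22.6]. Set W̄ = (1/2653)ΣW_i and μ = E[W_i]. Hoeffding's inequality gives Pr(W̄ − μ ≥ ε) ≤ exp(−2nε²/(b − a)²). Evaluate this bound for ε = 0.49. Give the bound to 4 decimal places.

Exponent: 2nε²/(b − a)² = 2·2653·0.49² / 18.6² = 3.68242.
Bound = exp(−3.68242) = 0.02516.

0.0252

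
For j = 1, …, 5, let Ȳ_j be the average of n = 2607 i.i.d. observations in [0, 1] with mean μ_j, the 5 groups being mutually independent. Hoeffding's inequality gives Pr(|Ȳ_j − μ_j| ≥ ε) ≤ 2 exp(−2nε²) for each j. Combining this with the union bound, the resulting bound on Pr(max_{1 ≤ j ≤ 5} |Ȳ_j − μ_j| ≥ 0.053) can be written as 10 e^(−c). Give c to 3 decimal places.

14.646

Union bound over the 5 events: Pr(max_{1 ≤ j ≤ 5} |Ȳ_j − μ_j| ≥ 0.053) ≤ 5·2·exp(−2nε²) = 10 exp(−2·2607·0.053²).
So c = 2·2607·0.053² = 14.6461.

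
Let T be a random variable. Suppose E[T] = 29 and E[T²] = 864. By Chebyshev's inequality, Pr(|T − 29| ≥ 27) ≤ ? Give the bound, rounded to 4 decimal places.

Var(T) = E[T²] − (E[T])² = 864 − 841 = 23.
Chebyshev's inequality: Pr(|T − μ| ≥ t) ≤ Var(T)/t² = 23/729 = 0.0316.

0.0316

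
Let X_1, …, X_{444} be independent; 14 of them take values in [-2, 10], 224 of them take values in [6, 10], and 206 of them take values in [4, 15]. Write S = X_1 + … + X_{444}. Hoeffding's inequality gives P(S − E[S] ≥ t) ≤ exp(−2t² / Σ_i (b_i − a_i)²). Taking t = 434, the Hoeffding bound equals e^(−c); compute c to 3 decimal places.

Σ(b_i − a_i)² = 14·12² + 224·4² + 206·11² = 30526.
c = 2t² / 30526 = 2·434² / 30526 = 12.3407.

12.341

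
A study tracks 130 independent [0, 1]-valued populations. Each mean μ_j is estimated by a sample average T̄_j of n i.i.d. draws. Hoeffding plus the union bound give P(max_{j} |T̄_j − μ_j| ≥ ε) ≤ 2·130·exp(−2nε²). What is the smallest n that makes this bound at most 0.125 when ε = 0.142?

Need 2·130·exp(−2nε²) ≤ 0.125, i.e. exp(−2nε²) ≤ 0.125/260.
So 2nε² ≥ ln(260/0.125) = 7.640123.
Hence n ≥ 7.640123/(2·0.142²) = 189.450.
The smallest integer n is 190.

190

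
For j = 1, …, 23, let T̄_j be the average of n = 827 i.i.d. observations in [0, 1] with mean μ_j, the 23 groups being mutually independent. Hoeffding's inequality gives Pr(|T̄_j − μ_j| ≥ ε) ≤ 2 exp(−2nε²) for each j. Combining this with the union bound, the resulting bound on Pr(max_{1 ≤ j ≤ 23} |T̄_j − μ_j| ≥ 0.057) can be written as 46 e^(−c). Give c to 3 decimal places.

Union bound over the 23 events: Pr(max_{1 ≤ j ≤ 23} |T̄_j − μ_j| ≥ 0.057) ≤ 23·2·exp(−2nε²) = 46 exp(−2·827·0.057²).
So c = 2·827·0.057² = 5.3738.

5.374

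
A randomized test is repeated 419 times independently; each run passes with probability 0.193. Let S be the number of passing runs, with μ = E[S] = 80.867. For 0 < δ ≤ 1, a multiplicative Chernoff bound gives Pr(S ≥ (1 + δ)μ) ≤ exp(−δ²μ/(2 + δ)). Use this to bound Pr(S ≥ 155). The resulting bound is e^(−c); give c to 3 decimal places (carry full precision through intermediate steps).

Write 155 = (1 + δ)μ, so δ = 155/80.867 − 1 = 0.9167275…
Then the exponent is δ²μ/(2 + δ) = (155 − μ)² / (μ·(2 + δ)) = 23.300002.

23.300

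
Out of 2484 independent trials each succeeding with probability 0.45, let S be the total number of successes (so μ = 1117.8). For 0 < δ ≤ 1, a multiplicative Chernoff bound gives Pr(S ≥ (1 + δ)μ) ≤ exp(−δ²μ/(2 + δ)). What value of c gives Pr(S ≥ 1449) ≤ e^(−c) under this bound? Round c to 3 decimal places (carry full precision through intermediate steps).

Write 1449 = (1 + δ)μ, so δ = 1449/1117.8 − 1 = 0.2962963…
Then the exponent is δ²μ/(2 + δ) = (1449 − μ)² / (μ·(2 + δ)) = 42.735484.

42.735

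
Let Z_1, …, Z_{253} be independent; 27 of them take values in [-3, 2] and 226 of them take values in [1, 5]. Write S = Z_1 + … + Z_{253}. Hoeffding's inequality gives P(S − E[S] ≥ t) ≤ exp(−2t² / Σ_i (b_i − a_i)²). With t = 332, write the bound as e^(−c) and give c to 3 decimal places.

51.375

Σ(b_i − a_i)² = 27·5² + 226·4² = 4291.
c = 2t² / 4291 = 2·332² / 4291 = 51.3745.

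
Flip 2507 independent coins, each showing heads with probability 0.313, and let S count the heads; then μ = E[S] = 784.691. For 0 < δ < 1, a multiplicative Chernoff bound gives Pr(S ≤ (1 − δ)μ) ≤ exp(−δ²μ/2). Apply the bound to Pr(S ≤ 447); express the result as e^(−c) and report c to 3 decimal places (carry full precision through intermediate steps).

Write 447 = (1 − δ)μ, so δ = 1 − 447/784.691 = 0.430349…
Then the exponent is δ²μ/2 = (μ − 447)²/(2μ) = 72.662495.

72.662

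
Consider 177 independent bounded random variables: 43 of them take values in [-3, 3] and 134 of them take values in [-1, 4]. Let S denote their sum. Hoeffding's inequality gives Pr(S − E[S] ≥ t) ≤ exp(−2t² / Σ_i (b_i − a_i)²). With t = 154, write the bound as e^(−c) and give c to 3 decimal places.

Σ(b_i − a_i)² = 43·6² + 134·5² = 4898.
c = 2t² / 4898 = 2·154² / 4898 = 9.6840.

9.684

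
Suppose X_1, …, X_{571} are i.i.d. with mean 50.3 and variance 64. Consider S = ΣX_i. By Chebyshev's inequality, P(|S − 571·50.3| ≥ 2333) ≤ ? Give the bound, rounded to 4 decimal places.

Var(S) = n·Var(X_i) = 571·64 = 36544.
Chebyshev: P(|S − 571·50.3| ≥ 2333) ≤ Var(S)/2333² = 36544/5442889 = 0.0067.

0.0067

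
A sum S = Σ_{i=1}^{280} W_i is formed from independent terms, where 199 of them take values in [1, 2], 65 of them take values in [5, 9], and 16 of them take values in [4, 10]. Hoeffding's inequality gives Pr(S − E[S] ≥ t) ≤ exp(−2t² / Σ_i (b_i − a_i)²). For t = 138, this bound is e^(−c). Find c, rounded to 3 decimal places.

Σ(b_i − a_i)² = 199·1² + 65·4² + 16·6² = 1815.
c = 2t² / 1815 = 2·138² / 1815 = 20.9851.

20.985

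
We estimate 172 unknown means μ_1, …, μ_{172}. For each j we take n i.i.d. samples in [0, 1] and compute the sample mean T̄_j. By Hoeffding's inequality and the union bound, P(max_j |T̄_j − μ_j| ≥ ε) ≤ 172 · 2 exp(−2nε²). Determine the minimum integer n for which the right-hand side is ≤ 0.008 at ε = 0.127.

Need 2·172·exp(−2nε²) ≤ 0.008, i.e. exp(−2nε²) ≤ 0.008/344.
So 2nε² ≥ ln(344/0.008) = 10.668955.
Hence n ≥ 10.668955/(2·0.127²) = 330.738.
The smallest integer n is 331.

331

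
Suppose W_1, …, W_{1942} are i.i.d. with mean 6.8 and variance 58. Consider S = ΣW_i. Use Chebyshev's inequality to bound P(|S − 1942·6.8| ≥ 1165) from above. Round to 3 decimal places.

Var(S) = n·Var(W_i) = 1942·58 = 112636.
Chebyshev: P(|S − 1942·6.8| ≥ 1165) ≤ Var(S)/1165² = 112636/1357225 = 0.0830.

0.083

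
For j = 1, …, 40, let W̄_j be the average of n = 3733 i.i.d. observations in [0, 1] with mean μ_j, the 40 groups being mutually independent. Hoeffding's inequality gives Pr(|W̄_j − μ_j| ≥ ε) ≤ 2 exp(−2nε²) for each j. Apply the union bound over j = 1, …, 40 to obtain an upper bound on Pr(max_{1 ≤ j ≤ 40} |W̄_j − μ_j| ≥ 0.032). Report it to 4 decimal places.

Per-experiment Hoeffding bound: 2·exp(−2·3733·0.032²) = 2·exp(−7.64518) = 0.00095668.
Union bound over 40 events: 40·0.00095668 = 0.03827.

0.0383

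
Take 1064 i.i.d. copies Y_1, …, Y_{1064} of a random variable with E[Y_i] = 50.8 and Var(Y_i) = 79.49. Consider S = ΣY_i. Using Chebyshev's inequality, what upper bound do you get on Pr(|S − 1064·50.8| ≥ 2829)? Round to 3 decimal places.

Var(S) = n·Var(Y_i) = 1064·79.49 = 84577.36.
Chebyshev: Pr(|S − 1064·50.8| ≥ 2829) ≤ Var(S)/2829² = 84577.36/8003241 = 0.0106.

0.011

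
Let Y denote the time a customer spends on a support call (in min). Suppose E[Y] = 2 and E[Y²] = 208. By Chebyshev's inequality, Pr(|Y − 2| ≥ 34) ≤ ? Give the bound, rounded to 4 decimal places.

0.1765

Var(Y) = E[Y²] − (E[Y])² = 208 − 4 = 204.
Chebyshev's inequality: Pr(|Y − μ| ≥ t) ≤ Var(Y)/t² = 204/1156 = 0.1765.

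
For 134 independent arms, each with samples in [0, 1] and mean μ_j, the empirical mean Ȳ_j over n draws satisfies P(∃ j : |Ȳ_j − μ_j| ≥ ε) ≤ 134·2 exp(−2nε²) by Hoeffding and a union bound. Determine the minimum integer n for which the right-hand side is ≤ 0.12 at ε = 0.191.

Need 2·134·exp(−2nε²) ≤ 0.12, i.e. exp(−2nε²) ≤ 0.12/268.
So 2nε² ≥ ln(268/0.12) = 7.711251.
Hence n ≥ 7.711251/(2·0.191²) = 105.689.
The smallest integer n is 106.

106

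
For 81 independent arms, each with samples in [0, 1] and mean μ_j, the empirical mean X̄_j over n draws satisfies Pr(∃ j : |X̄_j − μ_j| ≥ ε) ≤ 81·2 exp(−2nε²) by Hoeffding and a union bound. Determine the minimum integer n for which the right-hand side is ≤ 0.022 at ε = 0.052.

1647

Need 2·81·exp(−2nε²) ≤ 0.022, i.e. exp(−2nε²) ≤ 0.022/162.
So 2nε² ≥ ln(162/0.022) = 8.904309.
Hence n ≥ 8.904309/(2·0.052²) = 1646.507.
The smallest integer n is 1647.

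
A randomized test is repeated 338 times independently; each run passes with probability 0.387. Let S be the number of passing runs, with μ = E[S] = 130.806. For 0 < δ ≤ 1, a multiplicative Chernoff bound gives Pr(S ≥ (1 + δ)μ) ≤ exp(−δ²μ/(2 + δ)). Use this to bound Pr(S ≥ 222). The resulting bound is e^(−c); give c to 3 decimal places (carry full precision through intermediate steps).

23.572

Write 222 = (1 + δ)μ, so δ = 222/130.806 − 1 = 0.6971699…
Then the exponent is δ²μ/(2 + δ) = (222 − μ)² / (μ·(2 + δ)) = 23.572007.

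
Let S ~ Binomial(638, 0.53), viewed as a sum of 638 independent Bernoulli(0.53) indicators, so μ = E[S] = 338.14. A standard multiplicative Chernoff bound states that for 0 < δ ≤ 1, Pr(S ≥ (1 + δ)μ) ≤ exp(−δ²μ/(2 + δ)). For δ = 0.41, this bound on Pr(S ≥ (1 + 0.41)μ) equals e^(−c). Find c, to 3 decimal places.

23.586

c = δ²μ/(2 + δ) = 0.41²·338.14/(2 + 0.41) = 23.5856.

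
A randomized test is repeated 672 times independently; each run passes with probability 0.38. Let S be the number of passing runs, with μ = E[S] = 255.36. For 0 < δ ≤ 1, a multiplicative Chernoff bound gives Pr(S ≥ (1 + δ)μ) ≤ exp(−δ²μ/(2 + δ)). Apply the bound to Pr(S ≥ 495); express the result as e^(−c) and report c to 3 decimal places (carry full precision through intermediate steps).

76.533

Write 495 = (1 + δ)μ, so δ = 495/255.36 − 1 = 0.9384398…
Then the exponent is δ²μ/(2 + δ) = (495 − μ)² / (μ·(2 + δ)) = 76.533037.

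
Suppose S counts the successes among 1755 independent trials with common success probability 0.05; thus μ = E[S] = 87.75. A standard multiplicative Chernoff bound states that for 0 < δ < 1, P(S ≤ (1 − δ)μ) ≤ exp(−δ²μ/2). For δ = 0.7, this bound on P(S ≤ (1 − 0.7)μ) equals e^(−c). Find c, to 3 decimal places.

c = δ²μ/2 = 0.7²·87.75/2 = 21.4988.

21.499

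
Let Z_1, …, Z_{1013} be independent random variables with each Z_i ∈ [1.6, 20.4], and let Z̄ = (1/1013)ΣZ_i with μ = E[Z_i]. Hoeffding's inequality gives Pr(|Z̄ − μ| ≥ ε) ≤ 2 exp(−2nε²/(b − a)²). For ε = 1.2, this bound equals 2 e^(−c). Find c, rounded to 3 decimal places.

8.254

c = 2nε²/(b − a)² = 2·1013·1.2² / 18.8² = 8.2544.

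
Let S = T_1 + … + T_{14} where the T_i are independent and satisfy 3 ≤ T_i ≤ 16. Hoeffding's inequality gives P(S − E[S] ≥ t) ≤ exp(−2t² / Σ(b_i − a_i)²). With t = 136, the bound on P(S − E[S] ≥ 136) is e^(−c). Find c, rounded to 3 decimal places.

15.635

Σ(b_i − a_i)² = 14·(13)² = 2366.
c = 2t²/2366 = 2·136²/2366 = 15.6348.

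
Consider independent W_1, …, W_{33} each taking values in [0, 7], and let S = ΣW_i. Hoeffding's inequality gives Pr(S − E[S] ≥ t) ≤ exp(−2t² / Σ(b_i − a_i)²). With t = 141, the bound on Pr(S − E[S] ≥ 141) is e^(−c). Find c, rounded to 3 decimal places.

Σ(b_i − a_i)² = 33·(7)² = 1617.
c = 2t²/1617 = 2·141²/1617 = 24.5900.

24.590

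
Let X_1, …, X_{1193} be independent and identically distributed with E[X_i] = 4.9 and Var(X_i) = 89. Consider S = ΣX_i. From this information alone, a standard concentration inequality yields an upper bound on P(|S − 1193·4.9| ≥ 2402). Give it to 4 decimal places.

0.0184

With mean and variance of each term known, Chebyshev's inequality bounds the deviation of the sum (or sample mean).
Var(S) = n·Var(X_i) = 1193·89 = 106177.
Chebyshev: P(|S − 1193·4.9| ≥ 2402) ≤ Var(S)/2402² = 106177/5769604 = 0.0184.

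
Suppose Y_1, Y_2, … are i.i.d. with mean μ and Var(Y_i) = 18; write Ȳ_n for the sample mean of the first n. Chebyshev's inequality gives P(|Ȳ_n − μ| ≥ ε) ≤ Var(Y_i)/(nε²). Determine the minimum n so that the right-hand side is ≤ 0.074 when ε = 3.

Require 18/(n·3²) ≤ 0.074, i.e. n ≥ 18/(0.074·3²) = 27.027.
The smallest integer n is 28.

28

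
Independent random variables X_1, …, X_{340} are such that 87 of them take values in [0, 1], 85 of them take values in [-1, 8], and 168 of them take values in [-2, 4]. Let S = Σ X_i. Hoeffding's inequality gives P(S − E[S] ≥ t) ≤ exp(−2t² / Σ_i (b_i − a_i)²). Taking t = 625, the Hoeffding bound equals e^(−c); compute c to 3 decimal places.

Σ(b_i − a_i)² = 87·1² + 85·9² + 168·6² = 13020.
c = 2t² / 13020 = 2·625² / 13020 = 60.0038.

60.004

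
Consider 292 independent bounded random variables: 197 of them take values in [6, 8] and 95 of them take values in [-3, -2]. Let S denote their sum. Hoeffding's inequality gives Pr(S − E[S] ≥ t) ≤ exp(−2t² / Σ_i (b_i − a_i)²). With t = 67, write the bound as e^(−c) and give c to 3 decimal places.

Σ(b_i − a_i)² = 197·2² + 95·1² = 883.
c = 2t² / 883 = 2·67² / 883 = 10.1676.

10.168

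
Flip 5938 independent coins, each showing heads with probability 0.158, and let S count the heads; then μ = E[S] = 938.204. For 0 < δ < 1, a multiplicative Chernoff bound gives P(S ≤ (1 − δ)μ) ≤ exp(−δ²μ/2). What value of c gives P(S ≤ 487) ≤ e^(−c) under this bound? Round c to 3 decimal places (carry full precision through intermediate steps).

108.497

Write 487 = (1 − δ)μ, so δ = 1 − 487/938.204 = 0.4809231…
Then the exponent is δ²μ/2 = (μ − 487)²/(2μ) = 108.497219.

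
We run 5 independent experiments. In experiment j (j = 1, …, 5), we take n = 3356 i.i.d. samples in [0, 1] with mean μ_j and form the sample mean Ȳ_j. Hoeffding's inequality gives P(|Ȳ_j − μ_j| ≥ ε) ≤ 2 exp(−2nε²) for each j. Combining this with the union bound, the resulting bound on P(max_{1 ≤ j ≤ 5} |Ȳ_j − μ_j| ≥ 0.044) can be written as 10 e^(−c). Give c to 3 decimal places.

Union bound over the 5 events: P(max_{1 ≤ j ≤ 5} |Ȳ_j − μ_j| ≥ 0.044) ≤ 5·2·exp(−2nε²) = 10 exp(−2·3356·0.044²).
So c = 2·3356·0.044² = 12.9944.

12.994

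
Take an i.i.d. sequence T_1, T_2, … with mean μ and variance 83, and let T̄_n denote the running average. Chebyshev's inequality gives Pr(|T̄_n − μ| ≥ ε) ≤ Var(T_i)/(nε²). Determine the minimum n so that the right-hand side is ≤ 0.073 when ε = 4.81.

50

Require 83/(n·4.81²) ≤ 0.073, i.e. n ≥ 83/(0.073·4.81²) = 49.143.
The smallest integer n is 50.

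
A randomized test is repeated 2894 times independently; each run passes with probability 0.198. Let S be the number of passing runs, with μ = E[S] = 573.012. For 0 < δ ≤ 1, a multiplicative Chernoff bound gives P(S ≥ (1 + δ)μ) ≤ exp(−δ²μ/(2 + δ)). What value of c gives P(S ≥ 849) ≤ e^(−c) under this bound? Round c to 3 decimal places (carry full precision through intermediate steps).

53.565

Write 849 = (1 + δ)μ, so δ = 849/573.012 − 1 = 0.4816444…
Then the exponent is δ²μ/(2 + δ) = (849 − μ)² / (μ·(2 + δ)) = 53.564510.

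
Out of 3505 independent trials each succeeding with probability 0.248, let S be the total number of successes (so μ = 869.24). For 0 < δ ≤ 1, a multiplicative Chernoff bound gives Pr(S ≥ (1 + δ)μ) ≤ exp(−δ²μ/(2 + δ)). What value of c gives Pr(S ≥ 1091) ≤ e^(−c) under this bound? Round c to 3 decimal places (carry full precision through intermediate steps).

25.087

Write 1091 = (1 + δ)μ, so δ = 1091/869.24 − 1 = 0.2551194…
Then the exponent is δ²μ/(2 + δ) = (1091 − μ)² / (μ·(2 + δ)) = 25.087488.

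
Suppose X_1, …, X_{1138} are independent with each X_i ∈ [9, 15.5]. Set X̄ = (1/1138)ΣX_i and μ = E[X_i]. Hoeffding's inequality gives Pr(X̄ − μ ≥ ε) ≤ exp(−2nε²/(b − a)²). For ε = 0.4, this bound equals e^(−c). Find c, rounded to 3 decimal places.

c = 2nε²/(b − a)² = 2·1138·0.4² / 6.5² = 8.6192.

8.619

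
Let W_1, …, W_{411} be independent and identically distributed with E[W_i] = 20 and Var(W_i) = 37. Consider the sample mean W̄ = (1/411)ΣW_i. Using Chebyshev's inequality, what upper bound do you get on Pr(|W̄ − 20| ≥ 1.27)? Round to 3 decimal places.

0.056

Var(W̄) = Var(W_i)/n = 37/411 = 0.090024.
Chebyshev: Pr(|W̄ − 20| ≥ 1.27) ≤ Var(W̄)/(1.27)² = 37/(411·1.27²) = 0.0558.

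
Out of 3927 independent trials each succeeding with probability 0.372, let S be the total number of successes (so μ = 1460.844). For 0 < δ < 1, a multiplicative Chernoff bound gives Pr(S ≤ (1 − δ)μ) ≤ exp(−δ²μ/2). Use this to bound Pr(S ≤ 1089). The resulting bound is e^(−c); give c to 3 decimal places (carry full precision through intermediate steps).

47.325

Write 1089 = (1 − δ)μ, so δ = 1 − 1089/1460.844 = 0.2545405…
Then the exponent is δ²μ/2 = (μ − 1089)²/(2μ) = 47.324684.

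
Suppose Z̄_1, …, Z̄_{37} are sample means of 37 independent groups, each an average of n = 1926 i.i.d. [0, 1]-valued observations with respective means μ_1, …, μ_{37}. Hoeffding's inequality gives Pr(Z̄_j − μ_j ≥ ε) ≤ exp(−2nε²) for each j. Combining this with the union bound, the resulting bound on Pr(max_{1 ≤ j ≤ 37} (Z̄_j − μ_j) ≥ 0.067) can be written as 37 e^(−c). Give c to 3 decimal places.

17.292

Union bound over the 37 events: Pr(max_{1 ≤ j ≤ 37} (Z̄_j − μ_j) ≥ 0.067) ≤ 37·exp(−2nε²) = 37 exp(−2·1926·0.067²).
So c = 2·1926·0.067² = 17.2916.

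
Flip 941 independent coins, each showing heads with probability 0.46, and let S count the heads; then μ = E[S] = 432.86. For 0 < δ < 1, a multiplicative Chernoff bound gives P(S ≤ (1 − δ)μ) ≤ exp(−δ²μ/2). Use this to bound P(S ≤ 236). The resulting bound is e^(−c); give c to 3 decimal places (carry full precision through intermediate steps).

Write 236 = (1 − δ)μ, so δ = 1 − 236/432.86 = 0.4547891…
Then the exponent is δ²μ/2 = (μ − 236)²/(2μ) = 44.764889.

44.765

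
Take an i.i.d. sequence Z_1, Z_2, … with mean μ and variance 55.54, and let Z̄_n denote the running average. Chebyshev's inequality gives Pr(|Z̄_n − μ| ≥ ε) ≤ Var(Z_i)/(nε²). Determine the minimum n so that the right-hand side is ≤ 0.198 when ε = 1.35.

154

Require 55.54/(n·1.35²) ≤ 0.198, i.e. n ≥ 55.54/(0.198·1.35²) = 153.912.
The smallest integer n is 154.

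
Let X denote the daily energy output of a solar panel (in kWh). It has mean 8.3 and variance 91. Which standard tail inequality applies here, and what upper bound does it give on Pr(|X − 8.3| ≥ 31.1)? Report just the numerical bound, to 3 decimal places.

Mean and variance are known, so Chebyshev's inequality applies.
Chebyshev: Pr(|X − μ| ≥ t) ≤ Var(X)/t².
Bound = 91 / 967.21 = 0.0941.

0.094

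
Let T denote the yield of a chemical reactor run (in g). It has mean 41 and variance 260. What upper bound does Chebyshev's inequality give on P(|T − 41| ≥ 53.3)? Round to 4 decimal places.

0.0915

Chebyshev: P(|T − μ| ≥ t) ≤ Var(T)/t².
Bound = 260 / 2840.89 = 0.0915.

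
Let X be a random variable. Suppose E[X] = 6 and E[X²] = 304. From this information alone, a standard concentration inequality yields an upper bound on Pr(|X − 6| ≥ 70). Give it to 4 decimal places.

0.0547

The first two moments determine the variance, so Chebyshev's inequality is the sharpest standard bound available.
Var(X) = E[X²] − (E[X])² = 304 − 36 = 268.
Chebyshev's inequality: Pr(|X − μ| ≥ t) ≤ Var(X)/t² = 268/4900 = 0.0547.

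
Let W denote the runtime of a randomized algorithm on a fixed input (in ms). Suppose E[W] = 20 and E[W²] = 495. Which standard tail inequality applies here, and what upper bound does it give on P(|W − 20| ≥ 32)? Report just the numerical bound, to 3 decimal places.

0.093

The first two moments determine the variance, so Chebyshev's inequality is the sharpest standard bound available.
Var(W) = E[W²] − (E[W])² = 495 − 400 = 95.
Chebyshev's inequality: P(|W − μ| ≥ t) ≤ Var(W)/t² = 95/1024 = 0.0928.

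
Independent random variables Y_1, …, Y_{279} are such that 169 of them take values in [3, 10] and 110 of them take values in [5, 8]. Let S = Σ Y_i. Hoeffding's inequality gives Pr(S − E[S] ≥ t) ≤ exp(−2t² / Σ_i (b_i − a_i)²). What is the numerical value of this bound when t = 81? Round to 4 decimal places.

0.2428

Σ(b_i − a_i)² = 169·7² + 110·3² = 9271.
Exponent = 2·81² / 9271 = 1.41538.
Bound = exp(−1.41538) = 0.24283.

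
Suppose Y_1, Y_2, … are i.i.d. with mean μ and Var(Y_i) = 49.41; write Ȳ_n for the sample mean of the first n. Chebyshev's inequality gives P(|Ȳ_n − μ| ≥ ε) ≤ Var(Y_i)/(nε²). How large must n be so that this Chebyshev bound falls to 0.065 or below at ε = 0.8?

Require 49.41/(n·0.8²) ≤ 0.065, i.e. n ≥ 49.41/(0.065·0.8²) = 1187.740.
The smallest integer n is 1188.

1188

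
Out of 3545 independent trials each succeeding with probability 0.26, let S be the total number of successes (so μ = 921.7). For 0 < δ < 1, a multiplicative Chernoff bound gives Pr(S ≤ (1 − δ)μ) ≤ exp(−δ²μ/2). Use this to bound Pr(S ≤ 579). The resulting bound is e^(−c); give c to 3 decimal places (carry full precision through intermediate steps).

63.710

Write 579 = (1 − δ)μ, so δ = 1 − 579/921.7 = 0.371813…
Then the exponent is δ²μ/2 = (μ − 579)²/(2μ) = 63.710150.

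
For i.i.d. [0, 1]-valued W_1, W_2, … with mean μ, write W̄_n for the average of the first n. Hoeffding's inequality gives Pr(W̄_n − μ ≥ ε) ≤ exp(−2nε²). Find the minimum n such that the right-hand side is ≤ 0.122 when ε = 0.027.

1443

Require exp(−2nε²) ≤ 0.122, i.e. 2nε² ≥ ln(1/0.122) = 2.103734.
So n ≥ 2.103734 / (2·0.027²) = 1442.890.
The smallest integer n is 1443.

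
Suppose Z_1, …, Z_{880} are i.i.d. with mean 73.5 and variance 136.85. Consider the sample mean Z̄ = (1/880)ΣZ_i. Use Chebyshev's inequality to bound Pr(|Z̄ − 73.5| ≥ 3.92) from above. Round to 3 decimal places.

Var(Z̄) = Var(Z_i)/n = 136.85/880 = 0.15551.
Chebyshev: Pr(|Z̄ − 73.5| ≥ 3.92) ≤ Var(Z̄)/(3.92)² = 136.85/(880·3.92²) = 0.0101.

0.010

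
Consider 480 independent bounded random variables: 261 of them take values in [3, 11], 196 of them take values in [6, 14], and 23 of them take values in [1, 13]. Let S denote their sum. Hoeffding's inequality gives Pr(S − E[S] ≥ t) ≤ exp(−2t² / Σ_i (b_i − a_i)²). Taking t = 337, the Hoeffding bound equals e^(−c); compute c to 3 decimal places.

6.976

Σ(b_i − a_i)² = 261·8² + 196·8² + 23·12² = 32560.
c = 2t² / 32560 = 2·337² / 32560 = 6.9760.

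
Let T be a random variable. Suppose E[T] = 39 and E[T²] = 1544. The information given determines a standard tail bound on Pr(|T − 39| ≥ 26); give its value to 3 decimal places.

The first two moments determine the variance, so Chebyshev's inequality is the sharpest standard bound available.
Var(T) = E[T²] − (E[T])² = 1544 − 1521 = 23.
Chebyshev's inequality: Pr(|T − μ| ≥ t) ≤ Var(T)/t² = 23/676 = 0.0340.

0.034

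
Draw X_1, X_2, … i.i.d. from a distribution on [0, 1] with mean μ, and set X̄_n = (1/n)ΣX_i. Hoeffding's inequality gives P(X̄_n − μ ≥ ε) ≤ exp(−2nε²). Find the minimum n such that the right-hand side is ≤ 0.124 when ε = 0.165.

Require exp(−2nε²) ≤ 0.124, i.e. 2nε² ≥ ln(1/0.124) = 2.087474.
So n ≥ 2.087474 / (2·0.165²) = 38.337.
The smallest integer n is 39.

39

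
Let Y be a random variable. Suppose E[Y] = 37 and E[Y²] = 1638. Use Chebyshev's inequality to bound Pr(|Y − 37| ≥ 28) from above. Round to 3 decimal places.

Var(Y) = E[Y²] − (E[Y])² = 1638 − 1369 = 269.
Chebyshev's inequality: Pr(|Y − μ| ≥ t) ≤ Var(Y)/t² = 269/784 = 0.3431.

0.343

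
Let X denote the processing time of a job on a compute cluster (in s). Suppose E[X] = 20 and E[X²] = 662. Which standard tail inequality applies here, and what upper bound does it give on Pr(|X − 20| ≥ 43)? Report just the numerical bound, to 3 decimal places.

The first two moments determine the variance, so Chebyshev's inequality is the sharpest standard bound available.
Var(X) = E[X²] − (E[X])² = 662 − 400 = 262.
Chebyshev's inequality: Pr(|X − μ| ≥ t) ≤ Var(X)/t² = 262/1849 = 0.1417.

0.142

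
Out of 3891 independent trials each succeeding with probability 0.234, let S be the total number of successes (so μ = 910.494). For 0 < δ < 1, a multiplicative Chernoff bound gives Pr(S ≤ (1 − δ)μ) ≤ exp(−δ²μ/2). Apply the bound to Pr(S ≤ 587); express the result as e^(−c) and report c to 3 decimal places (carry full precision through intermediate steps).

Write 587 = (1 − δ)μ, so δ = 1 − 587/910.494 = 0.355295…
Then the exponent is δ²μ/2 = (μ − 587)²/(2μ) = 57.467906.

57.468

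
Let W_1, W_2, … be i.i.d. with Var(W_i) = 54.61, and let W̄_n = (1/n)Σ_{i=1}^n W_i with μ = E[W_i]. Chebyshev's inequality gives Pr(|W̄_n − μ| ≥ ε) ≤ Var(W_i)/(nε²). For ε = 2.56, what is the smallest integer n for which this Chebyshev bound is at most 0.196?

43

Require 54.61/(n·2.56²) ≤ 0.196, i.e. n ≥ 54.61/(0.196·2.56²) = 42.514.
The smallest integer n is 43.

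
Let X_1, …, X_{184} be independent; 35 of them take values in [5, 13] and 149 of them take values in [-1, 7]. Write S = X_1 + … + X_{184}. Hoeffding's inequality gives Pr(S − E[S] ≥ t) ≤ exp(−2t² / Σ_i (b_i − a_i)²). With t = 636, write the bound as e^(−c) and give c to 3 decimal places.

Σ(b_i − a_i)² = 35·8² + 149·8² = 11776.
c = 2t² / 11776 = 2·636² / 11776 = 68.6984.

68.698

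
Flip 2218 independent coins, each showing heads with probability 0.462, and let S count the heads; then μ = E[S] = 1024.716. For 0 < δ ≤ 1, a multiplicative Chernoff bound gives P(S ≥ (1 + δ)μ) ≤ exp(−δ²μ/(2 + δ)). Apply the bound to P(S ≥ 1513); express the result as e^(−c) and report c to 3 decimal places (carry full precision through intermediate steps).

Write 1513 = (1 + δ)μ, so δ = 1513/1024.716 − 1 = 0.4765067…
Then the exponent is δ²μ/(2 + δ) = (1513 − μ)² / (μ·(2 + δ)) = 93.951122.

93.951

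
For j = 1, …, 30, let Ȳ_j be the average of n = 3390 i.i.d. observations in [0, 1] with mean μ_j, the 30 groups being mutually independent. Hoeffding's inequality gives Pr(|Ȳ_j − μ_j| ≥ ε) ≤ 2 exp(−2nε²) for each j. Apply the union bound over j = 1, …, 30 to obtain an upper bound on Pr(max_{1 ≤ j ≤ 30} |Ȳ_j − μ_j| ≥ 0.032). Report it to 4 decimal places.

0.0579

Per-experiment Hoeffding bound: 2·exp(−2·3390·0.032²) = 2·exp(−6.94272) = 0.0019313.
Union bound over 30 events: 30·0.0019313 = 0.05794.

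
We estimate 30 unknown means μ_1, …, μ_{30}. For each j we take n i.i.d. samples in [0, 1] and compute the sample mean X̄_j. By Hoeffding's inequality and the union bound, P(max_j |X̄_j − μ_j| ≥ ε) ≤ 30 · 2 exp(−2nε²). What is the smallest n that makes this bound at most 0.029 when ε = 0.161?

Need 2·30·exp(−2nε²) ≤ 0.029, i.e. exp(−2nε²) ≤ 0.029/60.
So 2nε² ≥ ln(60/0.029) = 7.634804.
Hence n ≥ 7.634804/(2·0.161²) = 147.271.
The smallest integer n is 148.

148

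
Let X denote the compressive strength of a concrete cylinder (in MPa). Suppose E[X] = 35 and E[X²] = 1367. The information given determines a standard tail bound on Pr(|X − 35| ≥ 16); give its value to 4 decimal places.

The first two moments determine the variance, so Chebyshev's inequality is the sharpest standard bound available.
Var(X) = E[X²] − (E[X])² = 1367 − 1225 = 142.
Chebyshev's inequality: Pr(|X − μ| ≥ t) ≤ Var(X)/t² = 142/256 = 0.5547.

0.5547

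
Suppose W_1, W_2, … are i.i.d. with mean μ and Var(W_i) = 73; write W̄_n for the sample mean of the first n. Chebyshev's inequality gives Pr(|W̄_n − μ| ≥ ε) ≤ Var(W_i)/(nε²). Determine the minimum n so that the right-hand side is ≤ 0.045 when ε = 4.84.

Require 73/(n·4.84²) ≤ 0.045, i.e. n ≥ 73/(0.045·4.84²) = 69.250.
The smallest integer n is 70.

70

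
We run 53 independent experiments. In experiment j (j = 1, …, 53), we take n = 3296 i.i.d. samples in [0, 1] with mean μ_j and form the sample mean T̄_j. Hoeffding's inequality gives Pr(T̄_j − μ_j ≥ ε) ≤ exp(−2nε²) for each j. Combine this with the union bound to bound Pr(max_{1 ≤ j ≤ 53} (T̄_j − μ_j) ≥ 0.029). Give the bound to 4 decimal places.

0.2073

Per-experiment Hoeffding bound: exp(−2·3296·0.029²) = exp(−5.54387) = 0.0039114.
Union bound over 53 events: 53·0.0039114 = 0.20730.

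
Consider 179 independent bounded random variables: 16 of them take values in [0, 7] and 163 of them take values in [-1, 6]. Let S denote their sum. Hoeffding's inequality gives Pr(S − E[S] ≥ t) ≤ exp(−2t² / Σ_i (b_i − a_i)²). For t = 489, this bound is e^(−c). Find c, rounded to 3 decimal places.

Σ(b_i − a_i)² = 16·7² + 163·7² = 8771.
c = 2t² / 8771 = 2·489² / 8771 = 54.5254.

54.525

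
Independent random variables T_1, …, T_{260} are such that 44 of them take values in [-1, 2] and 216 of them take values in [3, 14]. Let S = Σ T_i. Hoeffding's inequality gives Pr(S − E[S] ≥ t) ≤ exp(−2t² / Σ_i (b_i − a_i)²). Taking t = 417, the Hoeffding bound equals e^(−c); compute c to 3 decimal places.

Σ(b_i − a_i)² = 44·3² + 216·11² = 26532.
c = 2t² / 26532 = 2·417² / 26532 = 13.1079.

13.108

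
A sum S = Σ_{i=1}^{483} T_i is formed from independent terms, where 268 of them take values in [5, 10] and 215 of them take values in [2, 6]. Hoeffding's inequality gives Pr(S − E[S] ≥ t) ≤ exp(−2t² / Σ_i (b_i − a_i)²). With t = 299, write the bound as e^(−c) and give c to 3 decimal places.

17.633

Σ(b_i − a_i)² = 268·5² + 215·4² = 10140.
c = 2t² / 10140 = 2·299² / 10140 = 17.6333.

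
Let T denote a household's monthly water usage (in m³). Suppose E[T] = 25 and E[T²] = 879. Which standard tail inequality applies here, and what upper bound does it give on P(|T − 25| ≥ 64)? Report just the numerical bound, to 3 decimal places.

0.062

The first two moments determine the variance, so Chebyshev's inequality is the sharpest standard bound available.
Var(T) = E[T²] − (E[T])² = 879 − 625 = 254.
Chebyshev's inequality: P(|T − μ| ≥ t) ≤ Var(T)/t² = 254/4096 = 0.0620.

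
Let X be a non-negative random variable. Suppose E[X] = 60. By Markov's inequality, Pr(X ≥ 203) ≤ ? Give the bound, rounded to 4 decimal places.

Markov's inequality: for a non-negative random variable, Pr(X ≥ a) ≤ E[X]/a.
Here E[X] = 60 and a = 203, so the bound is 60/203 = 0.2956.

0.2956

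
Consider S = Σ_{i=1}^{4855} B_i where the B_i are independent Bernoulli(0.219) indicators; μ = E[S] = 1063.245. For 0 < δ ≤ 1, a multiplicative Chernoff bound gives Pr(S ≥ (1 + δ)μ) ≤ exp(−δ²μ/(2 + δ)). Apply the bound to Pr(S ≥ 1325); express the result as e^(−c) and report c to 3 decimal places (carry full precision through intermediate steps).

Write 1325 = (1 + δ)μ, so δ = 1325/1063.245 − 1 = 0.246185…
Then the exponent is δ²μ/(2 + δ) = (1325 − μ)² / (μ·(2 + δ)) = 28.688715.

28.689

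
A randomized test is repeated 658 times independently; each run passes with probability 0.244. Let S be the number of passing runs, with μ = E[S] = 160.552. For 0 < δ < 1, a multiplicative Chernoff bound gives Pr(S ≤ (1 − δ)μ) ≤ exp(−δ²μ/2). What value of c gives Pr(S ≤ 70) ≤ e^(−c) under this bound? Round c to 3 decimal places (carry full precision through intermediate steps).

Write 70 = (1 − δ)μ, so δ = 1 − 70/160.552 = 0.5640042…
Then the exponent is δ²μ/2 = (μ − 70)²/(2μ) = 25.535854.

25.536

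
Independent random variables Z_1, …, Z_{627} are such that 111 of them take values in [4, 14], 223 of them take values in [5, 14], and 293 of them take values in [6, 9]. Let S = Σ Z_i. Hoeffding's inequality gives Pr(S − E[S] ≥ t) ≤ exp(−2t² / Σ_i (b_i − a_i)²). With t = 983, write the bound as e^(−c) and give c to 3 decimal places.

60.773

Σ(b_i − a_i)² = 111·10² + 223·9² + 293·3² = 31800.
c = 2t² / 31800 = 2·983² / 31800 = 60.7729.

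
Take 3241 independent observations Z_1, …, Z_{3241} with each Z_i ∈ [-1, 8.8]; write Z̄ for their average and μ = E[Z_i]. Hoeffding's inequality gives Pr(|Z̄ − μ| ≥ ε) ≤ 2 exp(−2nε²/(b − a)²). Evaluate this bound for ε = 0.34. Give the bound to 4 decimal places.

0.0008

Exponent: 2nε²/(b − a)² = 2·3241·0.34² / 9.8² = 7.80216.
Bound = 2·exp(−7.80216) = 0.00082.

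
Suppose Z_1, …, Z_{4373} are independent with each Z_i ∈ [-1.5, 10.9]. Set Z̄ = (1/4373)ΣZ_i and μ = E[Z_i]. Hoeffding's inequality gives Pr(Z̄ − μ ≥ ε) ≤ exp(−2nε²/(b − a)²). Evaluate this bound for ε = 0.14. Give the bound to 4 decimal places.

0.3280

Exponent: 2nε²/(b − a)² = 2·4373·0.14² / 12.4² = 1.11486.
Bound = exp(−1.11486) = 0.32796.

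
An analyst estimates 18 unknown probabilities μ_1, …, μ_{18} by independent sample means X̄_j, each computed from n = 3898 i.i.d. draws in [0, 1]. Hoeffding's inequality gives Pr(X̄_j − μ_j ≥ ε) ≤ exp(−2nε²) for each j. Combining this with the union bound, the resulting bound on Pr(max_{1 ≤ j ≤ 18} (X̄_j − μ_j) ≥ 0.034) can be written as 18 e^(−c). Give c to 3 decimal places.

9.012

Union bound over the 18 events: Pr(max_{1 ≤ j ≤ 18} (X̄_j − μ_j) ≥ 0.034) ≤ 18·exp(−2nε²) = 18 exp(−2·3898·0.034²).
So c = 2·3898·0.034² = 9.0122.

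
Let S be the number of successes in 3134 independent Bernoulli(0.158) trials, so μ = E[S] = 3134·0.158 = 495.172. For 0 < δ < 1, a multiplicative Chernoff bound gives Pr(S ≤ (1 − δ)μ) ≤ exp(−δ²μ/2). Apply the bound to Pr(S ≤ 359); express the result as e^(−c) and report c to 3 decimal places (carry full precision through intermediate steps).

Write 359 = (1 − δ)μ, so δ = 1 − 359/495.172 = 0.2749994…
Then the exponent is δ²μ/2 = (μ − 359)²/(2μ) = 18.723609.

18.724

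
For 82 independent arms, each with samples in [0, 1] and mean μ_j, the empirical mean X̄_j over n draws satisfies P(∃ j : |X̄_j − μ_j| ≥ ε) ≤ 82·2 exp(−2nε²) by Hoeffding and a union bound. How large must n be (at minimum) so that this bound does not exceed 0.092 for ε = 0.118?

269

Need 2·82·exp(−2nε²) ≤ 0.092, i.e. exp(−2nε²) ≤ 0.092/164.
So 2nε² ≥ ln(164/0.092) = 7.485833.
Hence n ≥ 7.485833/(2·0.118²) = 268.810.
The smallest integer n is 269.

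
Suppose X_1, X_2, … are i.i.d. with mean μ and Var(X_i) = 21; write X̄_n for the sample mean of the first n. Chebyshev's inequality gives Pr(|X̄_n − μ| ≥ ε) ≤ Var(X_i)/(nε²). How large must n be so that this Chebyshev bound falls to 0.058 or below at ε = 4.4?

19

Require 21/(n·4.4²) ≤ 0.058, i.e. n ≥ 21/(0.058·4.4²) = 18.702.
The smallest integer n is 19.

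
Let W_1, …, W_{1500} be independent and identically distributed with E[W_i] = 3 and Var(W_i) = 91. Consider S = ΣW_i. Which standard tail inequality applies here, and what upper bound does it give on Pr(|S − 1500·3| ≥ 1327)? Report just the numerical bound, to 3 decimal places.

0.078

With mean and variance of each term known, Chebyshev's inequality bounds the deviation of the sum (or sample mean).
Var(S) = n·Var(W_i) = 1500·91 = 136500.
Chebyshev: Pr(|S − 1500·3| ≥ 1327) ≤ Var(S)/1327² = 136500/1760929 = 0.0775.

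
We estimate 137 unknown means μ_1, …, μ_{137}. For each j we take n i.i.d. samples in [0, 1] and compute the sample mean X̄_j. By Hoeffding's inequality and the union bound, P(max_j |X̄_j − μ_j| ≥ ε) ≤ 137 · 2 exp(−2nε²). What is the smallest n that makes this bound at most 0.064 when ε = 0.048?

1815

Need 2·137·exp(−2nε²) ≤ 0.064, i.e. exp(−2nε²) ≤ 0.064/274.
So 2nε² ≥ ln(274/0.064) = 8.362000.
Hence n ≥ 8.362000/(2·0.048²) = 1814.670.
The smallest integer n is 1815.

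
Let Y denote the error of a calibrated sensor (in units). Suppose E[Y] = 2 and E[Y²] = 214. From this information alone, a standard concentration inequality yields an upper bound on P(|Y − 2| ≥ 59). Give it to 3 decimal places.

The first two moments determine the variance, so Chebyshev's inequality is the sharpest standard bound available.
Var(Y) = E[Y²] − (E[Y])² = 214 − 4 = 210.
Chebyshev's inequality: P(|Y − μ| ≥ t) ≤ Var(Y)/t² = 210/3481 = 0.0603.

0.060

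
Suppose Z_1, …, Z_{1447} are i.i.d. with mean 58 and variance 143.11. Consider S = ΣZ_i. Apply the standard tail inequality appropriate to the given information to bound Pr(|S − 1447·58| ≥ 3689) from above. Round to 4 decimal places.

0.0152

With mean and variance of each term known, Chebyshev's inequality bounds the deviation of the sum (or sample mean).
Var(S) = n·Var(Z_i) = 1447·143.11 = 207080.17.
Chebyshev: Pr(|S − 1447·58| ≥ 3689) ≤ Var(S)/3689² = 207080.17/13608721 = 0.0152.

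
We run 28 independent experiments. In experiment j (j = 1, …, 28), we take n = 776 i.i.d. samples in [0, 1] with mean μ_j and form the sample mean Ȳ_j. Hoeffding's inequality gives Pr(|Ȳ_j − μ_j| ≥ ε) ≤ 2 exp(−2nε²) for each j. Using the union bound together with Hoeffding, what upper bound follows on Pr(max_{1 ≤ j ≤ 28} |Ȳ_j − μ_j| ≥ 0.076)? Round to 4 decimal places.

0.0072

Per-experiment Hoeffding bound: 2·exp(−2·776·0.076²) = 2·exp(−8.96435) = 0.00025578.
Union bound over 28 events: 28·0.00025578 = 0.00716.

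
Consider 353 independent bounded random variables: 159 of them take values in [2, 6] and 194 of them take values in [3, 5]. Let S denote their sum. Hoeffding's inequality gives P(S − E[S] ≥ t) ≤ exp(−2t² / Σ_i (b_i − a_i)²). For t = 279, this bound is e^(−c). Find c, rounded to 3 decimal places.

Σ(b_i − a_i)² = 159·4² + 194·2² = 3320.
c = 2t² / 3320 = 2·279² / 3320 = 46.8922.

46.892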